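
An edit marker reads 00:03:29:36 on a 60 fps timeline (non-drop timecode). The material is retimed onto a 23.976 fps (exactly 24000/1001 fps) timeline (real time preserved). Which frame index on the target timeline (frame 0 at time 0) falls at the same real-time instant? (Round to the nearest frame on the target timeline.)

frame 5025

Source frame index: (0×3600 + 3×60 + 29) × 60 + 36 = 12576.
Real time: 12576 / (60) = 1048/5 s.
Target frame: (1048/5) × (24000/1001) = 5030400/1001 ≈ 5025.375 → 5025.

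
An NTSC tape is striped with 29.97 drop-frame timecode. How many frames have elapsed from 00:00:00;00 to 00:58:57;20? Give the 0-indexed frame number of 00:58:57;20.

As if non-drop at 30 labels/s: (0 × 3600 + 58 × 60 + 57) × 30 + 20 = 106130.
Minute boundaries passed: 58; those not divisible by 10: 58 − 5 = 53; dropped labels = 2 × 53 = 106.
Actual frame index = 106130 − 106 = 106024.

106024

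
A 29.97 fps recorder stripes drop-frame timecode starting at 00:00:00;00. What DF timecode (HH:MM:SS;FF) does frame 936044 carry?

08:40:32;20

Each 10-minute DF block holds 10 × 60 × 30 − 9 × 2 = 17982 frames. 936044 ÷ 17982 → 52 full blocks, remainder 980.
Within the partial block the first minute is 1800 frames and each further minute 1798, so 0 further minute boundaries passed. Total skipped labels = 18 × 52 + 2 × 0 = 936.
Non-drop label index = 936044 + 936 = 936980; at 30 labels/s that is 08:40:32:20, i.e. DF 08:40:32;20.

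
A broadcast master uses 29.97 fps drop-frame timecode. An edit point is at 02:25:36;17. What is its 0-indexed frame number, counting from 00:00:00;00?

As if non-drop at 30 labels/s: (2 × 3600 + 25 × 60 + 36) × 30 + 17 = 262097.
Minute boundaries passed: 145; those not divisible by 10: 145 − 14 = 131; dropped labels = 2 × 131 = 262.
Actual frame index = 262097 − 262 = 261835.

261835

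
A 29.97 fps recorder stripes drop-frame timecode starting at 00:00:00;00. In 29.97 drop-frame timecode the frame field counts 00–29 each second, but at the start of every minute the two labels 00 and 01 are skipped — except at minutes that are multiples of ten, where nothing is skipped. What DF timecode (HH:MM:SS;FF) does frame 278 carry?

00:00:09;08

Ten DF minutes hold 17982 frames, so frame 278 lies in block 0 (frames 0–17981) with 278 frames into that block.
The block's first minute is 1800 frames and the rest 1798 each; 278 frames reaches minute 0, so 0 × 18 + 0 × 2 = 0 labels have been skipped so far.
Adding those back, label number 278 + 0 = 278 at 30 labels/s is 9 s + 8 f = 0 h 0 min 9 s frame 8, i.e. 00:00:09;08.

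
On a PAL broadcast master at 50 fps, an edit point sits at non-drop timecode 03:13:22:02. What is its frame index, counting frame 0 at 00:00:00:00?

580102

Total seconds to the label: (3 × 3600 + 13 × 60 + 22) = 11602.
Frame index = 11602 × 50 + 2 = 580102.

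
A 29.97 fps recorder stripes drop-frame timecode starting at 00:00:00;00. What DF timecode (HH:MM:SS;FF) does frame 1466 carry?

00:00:48;26

Each 10-minute DF block holds 10 × 60 × 30 − 9 × 2 = 17982 frames. 1466 ÷ 17982 → 0 full blocks, remainder 1466.
Within the partial block the first minute is 1800 frames and each further minute 1798, so 0 further minute boundaries passed. Total skipped labels = 18 × 0 + 2 × 0 = 0.
Non-drop label index = 1466 + 0 = 1466; at 30 labels/s that is 00:00:48:26, i.e. DF 00:00:48;26.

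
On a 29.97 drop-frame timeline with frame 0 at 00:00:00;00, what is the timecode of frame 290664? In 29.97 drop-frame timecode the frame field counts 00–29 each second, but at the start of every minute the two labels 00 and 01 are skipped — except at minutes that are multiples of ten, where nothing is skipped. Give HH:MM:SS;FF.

Ten DF minutes hold 17982 frames, so frame 290664 lies in block 16 (frames 287712–305693) with 2952 frames into that block.
The block's first minute is 1800 frames and the rest 1798 each; 2952 frames reaches minute 1, so 16 × 18 + 1 × 2 = 290 labels have been skipped so far.
Adding those back, label number 290664 + 290 = 290954 at 30 labels/s is 9698 s + 14 f = 2 h 41 min 38 s frame 14, i.e. 02:41:38;14.

02:41:38;14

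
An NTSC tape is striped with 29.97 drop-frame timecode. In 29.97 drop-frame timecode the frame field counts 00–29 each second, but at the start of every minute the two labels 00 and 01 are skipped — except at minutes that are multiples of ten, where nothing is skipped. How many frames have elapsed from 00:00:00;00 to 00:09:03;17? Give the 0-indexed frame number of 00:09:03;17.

16289

As if non-drop at 30 labels/s: (0 × 3600 + 9 × 60 + 3) × 30 + 17 = 16307.
Minute boundaries passed: 9; those not divisible by 10: 9 − 0 = 9; dropped labels = 2 × 9 = 18.
Actual frame index = 16307 − 18 = 16289.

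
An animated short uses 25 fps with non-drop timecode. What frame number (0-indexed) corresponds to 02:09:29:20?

194245

Total seconds to the label: (2 × 3600 + 9 × 60 + 29) = 7769.
Frame index = 7769 × 25 + 20 = 194245.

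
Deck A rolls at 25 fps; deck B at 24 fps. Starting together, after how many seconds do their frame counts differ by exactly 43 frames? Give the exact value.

The gap grows by |24 − 25| = 1 frame per second.
Time for a 43-frame gap: 43 ÷ (1) = 43 s.

43 seconds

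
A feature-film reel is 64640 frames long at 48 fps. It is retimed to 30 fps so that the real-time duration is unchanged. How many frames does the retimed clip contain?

Target frames = source frames × (target rate / source rate) = 64640 × (30)/(48) = 64640 × 5/8 = 40400.

40400 frames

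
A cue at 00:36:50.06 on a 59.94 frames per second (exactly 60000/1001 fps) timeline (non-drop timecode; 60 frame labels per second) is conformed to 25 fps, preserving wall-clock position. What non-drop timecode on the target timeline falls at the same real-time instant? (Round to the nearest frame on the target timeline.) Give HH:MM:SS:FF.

Source frame index: (0×3600 + 36×60 + 50) × 60 + 6 = 132606.
Real time: 132606 / (60000/1001) = 22123101/10000 s.
Target frame: (22123101/10000) × (25) = 22123101/400 ≈ 55307.753 → 55308.
At 25 labels/s: frame 55308 → 00:36:52:08.

00:36:52:08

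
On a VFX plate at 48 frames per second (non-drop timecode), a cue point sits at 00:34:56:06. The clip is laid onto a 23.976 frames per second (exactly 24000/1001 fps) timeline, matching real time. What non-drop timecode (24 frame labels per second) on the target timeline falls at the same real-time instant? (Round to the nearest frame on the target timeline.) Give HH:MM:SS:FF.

00:34:54:01

Source frame index: (0×3600 + 34×60 + 56) × 48 + 6 = 100614.
Real time: 100614 / (48) = 16769/8 s.
Target frame: (16769/8) × (24000/1001) = 50307000/1001 ≈ 50256.743 → 50257.
At 24 labels/s: frame 50257 → 00:34:54:01.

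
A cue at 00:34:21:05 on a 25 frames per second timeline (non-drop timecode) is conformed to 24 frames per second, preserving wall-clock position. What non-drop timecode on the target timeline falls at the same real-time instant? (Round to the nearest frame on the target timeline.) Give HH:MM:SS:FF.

00:34:21:05

Source frame index: (0×3600 + 34×60 + 21) × 25 + 5 = 51530.
Real time: 51530 / (25) = 10306/5 s.
Target frame: (10306/5) × (24) = 247344/5 ≈ 49468.800 → 49469.
At 24 labels/s: frame 49469 → 00:34:21:05.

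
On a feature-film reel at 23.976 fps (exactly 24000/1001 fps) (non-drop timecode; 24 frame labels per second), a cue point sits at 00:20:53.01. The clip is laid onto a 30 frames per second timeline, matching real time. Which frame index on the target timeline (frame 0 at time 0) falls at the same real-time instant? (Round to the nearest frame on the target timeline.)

Source frame index: (0×3600 + 20×60 + 53) × 24 + 1 = 30073.
Real time: 30073 / (24000/1001) = 30103073/24000 s.
Target frame: (30103073/24000) × (30) = 30103073/800 ≈ 37628.841 → 37629.

frame 37629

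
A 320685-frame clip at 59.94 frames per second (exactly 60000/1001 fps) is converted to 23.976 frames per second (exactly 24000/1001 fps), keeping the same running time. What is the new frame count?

Target frames = source frames × (target rate / source rate) = 320685 × (24000/1001)/(60000/1001) = 320685 × 2/5 = 128274.

128274 frames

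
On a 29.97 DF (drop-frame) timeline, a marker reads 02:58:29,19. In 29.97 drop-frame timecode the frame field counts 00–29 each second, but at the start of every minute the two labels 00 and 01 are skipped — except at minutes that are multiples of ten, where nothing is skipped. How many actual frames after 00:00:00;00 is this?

Complete 10-minute blocks: 17, each 17982 frames → 305694.
Remaining 8 whole minutes in the current block: 1800 + 7 × 1798 = 14386 frames.
Within the current minute: 29 × 30 + 19 − 2 = 887 (labels ;00/;01 skipped at this minute). Total = 305694 + 14386 + 887 = 320967.

320967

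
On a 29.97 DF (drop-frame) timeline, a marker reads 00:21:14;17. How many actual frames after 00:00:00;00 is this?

38199

Complete 10-minute blocks: 2, each 17982 frames → 35964.
Remaining 1 whole minute in the current block: 1800 + 0 × 1798 = 1800 frames.
Within the current minute: 14 × 30 + 17 − 2 = 435 (labels ;00/;01 skipped at this minute). Total = 35964 + 1800 + 435 = 38199.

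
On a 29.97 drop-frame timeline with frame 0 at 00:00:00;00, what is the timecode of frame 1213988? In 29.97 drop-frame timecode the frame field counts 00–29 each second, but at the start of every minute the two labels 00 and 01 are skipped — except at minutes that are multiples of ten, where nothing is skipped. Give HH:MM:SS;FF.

11:15:06;24

Ten DF minutes hold 17982 frames, so frame 1213988 lies in block 67 (frames 1204794–1222775) with 9194 frames into that block.
The block's first minute is 1800 frames and the rest 1798 each; 9194 frames reaches minute 5, so 67 × 18 + 5 × 2 = 1216 labels have been skipped so far.
Adding those back, label number 1213988 + 1216 = 1215204 at 30 labels/s is 40506 s + 24 f = 11 h 15 min 6 s frame 24, i.e. 11:15:06;24.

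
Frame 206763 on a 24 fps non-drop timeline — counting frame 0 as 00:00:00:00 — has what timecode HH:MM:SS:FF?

206763 ÷ 24 = 8615 full seconds, remainder 3 frames.
8615 s = 2 h 23 min 35 s.
Timecode: 02:23:35:03.

02:23:35:03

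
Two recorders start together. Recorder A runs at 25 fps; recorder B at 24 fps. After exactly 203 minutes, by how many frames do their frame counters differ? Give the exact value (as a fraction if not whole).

203 min = 12180 s.
A emits 25 × 12180 = 304500 frames; B emits 24 × 12180 = 292320.
Difference = 12180 frames; B is behind A.

12180 frames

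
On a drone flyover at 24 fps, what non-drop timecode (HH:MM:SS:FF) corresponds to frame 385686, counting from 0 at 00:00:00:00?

04:27:50:06

385686 ÷ 24 = 16070 full seconds, remainder 6 frames.
16070 s = 4 h 27 min 50 s.
Timecode: 04:27:50:06.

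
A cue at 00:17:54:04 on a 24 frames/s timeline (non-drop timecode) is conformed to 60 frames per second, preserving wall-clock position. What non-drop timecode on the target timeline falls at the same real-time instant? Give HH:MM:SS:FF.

Source frame index: (0×3600 + 17×60 + 54) × 24 + 4 = 25780.
Real time: 25780 / (24) = 6445/6 s.
Target frame: (6445/6) × (60) = 64450.
At 60 labels/s: frame 64450 → 00:17:54:10.

00:17:54:10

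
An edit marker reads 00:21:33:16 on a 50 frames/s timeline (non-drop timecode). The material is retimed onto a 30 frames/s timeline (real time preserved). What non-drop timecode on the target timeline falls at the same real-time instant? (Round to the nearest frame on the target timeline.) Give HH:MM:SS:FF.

Source frame index: (0×3600 + 21×60 + 33) × 50 + 16 = 64666.
Real time: 64666 / (50) = 32333/25 s.
Target frame: (32333/25) × (30) = 193998/5 ≈ 38799.600 → 38800.
At 30 labels/s: frame 38800 → 00:21:33:10.

00:21:33:10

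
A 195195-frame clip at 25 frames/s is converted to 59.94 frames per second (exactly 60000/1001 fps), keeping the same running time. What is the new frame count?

468000 frames

Target frames = source frames × (target rate / source rate) = 195195 × (60000/1001)/(25) = 195195 × 2400/1001 = 468000.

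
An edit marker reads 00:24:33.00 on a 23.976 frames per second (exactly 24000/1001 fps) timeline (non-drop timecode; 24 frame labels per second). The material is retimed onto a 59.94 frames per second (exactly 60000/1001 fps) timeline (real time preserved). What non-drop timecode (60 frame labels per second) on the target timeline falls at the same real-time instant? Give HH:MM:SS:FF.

Source frame index: (0×3600 + 24×60 + 33) × 24 + 0 = 35352.
Real time: 35352 / (24000/1001) = 1474473/1000 s.
Target frame: (1474473/1000) × (60000/1001) = 88380.
At 60 labels/s: frame 88380 → 00:24:33:00.

00:24:33:00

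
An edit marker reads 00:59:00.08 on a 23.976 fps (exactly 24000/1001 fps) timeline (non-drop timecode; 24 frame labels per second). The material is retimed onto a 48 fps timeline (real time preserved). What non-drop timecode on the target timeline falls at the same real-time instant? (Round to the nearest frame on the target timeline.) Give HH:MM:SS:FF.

00:59:03:42

Source frame index: (0×3600 + 59×60 + 0) × 24 + 8 = 84968.
Real time: 84968 / (24000/1001) = 10631621/3000 s.
Target frame: (10631621/3000) × (48) = 21263242/125 ≈ 170105.936 → 170106.
At 48 labels/s: frame 170106 → 00:59:03:42.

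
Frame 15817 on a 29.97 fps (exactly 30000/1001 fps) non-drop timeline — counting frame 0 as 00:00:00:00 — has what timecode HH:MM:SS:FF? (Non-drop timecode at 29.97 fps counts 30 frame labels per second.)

00:08:47:07

15817 ÷ 30 = 527 full seconds, remainder 7 frames.
527 s = 0 h 8 min 47 s.
Timecode: 00:08:47:07.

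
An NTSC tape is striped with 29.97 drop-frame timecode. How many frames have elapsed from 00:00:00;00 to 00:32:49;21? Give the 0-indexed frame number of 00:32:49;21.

As if non-drop at 30 labels/s: (0 × 3600 + 32 × 60 + 49) × 30 + 21 = 59091.
Minute boundaries passed: 32; those not divisible by 10: 32 − 3 = 29; dropped labels = 2 × 29 = 58.
Actual frame index = 59091 − 58 = 59033.

59033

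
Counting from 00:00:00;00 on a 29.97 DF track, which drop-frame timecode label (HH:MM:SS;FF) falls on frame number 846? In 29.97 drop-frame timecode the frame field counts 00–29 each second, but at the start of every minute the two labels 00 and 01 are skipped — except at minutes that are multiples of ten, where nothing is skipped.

Each 10-minute DF block holds 10 × 60 × 30 − 9 × 2 = 17982 frames. 846 ÷ 17982 → 0 full blocks, remainder 846.
Within the partial block the first minute is 1800 frames and each further minute 1798, so 0 further minute boundaries passed. Total skipped labels = 18 × 0 + 2 × 0 = 0.
Non-drop label index = 846 + 0 = 846; at 30 labels/s that is 00:00:28:06, i.e. DF 00:00:28;06.

00:00:28;06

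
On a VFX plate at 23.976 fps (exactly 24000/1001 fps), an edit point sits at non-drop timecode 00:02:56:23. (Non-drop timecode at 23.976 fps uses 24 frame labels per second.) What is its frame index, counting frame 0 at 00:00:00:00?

Total seconds to the label: (0 × 3600 + 2 × 60 + 56) = 176.
Frame index = 176 × 24 + 23 = 4247.

4247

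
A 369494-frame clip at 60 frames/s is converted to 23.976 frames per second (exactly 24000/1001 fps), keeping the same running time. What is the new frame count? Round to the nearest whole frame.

147650 frames

Frames at target rate = 369494 × (24000/1001) / (60) = 147797600/1001 ≈ 147649.950.
Nearest whole frame: 147650.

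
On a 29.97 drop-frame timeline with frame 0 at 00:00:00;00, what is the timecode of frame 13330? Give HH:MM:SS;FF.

Ten DF minutes hold 17982 frames, so frame 13330 lies in block 0 (frames 0–17981) with 13330 frames into that block.
The block's first minute is 1800 frames and the rest 1798 each; 13330 frames reaches minute 7, so 0 × 18 + 7 × 2 = 14 labels have been skipped so far.
Adding those back, label number 13330 + 14 = 13344 at 30 labels/s is 444 s + 24 f = 0 h 7 min 24 s frame 24, i.e. 00:07:24;24.

00:07:24;24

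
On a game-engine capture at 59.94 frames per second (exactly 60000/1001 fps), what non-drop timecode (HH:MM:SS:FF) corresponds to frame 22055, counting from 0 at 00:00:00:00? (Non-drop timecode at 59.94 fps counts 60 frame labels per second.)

22055 ÷ 60 = 367 full seconds, remainder 35 frames.
367 s = 0 h 6 min 7 s.
Timecode: 00:06:07:35.

00:06:07:35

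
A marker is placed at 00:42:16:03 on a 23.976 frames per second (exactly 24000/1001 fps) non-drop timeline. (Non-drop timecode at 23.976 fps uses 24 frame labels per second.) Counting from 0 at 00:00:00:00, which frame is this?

Total seconds to the label: (0 × 3600 + 42 × 60 + 16) = 2536.
Frame index = 2536 × 24 + 3 = 60867.

60867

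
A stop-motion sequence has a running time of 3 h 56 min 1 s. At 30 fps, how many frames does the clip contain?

424830 frames

3 h 56 min 1 s = 14161 s.
Frames = 14161 × 30 = 424830.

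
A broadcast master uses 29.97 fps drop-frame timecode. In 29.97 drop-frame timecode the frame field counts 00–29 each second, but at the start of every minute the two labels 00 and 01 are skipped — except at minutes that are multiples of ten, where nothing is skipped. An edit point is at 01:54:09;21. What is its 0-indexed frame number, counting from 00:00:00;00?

As if non-drop at 30 labels/s: (1 × 3600 + 54 × 60 + 9) × 30 + 21 = 205491.
Minute boundaries passed: 114; those not divisible by 10: 114 − 11 = 103; dropped labels = 2 × 103 = 206.
Actual frame index = 205491 − 206 = 205285.

205285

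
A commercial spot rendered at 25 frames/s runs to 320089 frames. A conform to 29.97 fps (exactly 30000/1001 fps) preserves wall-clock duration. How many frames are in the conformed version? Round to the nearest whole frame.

383723 frames

Frames at target rate = 320089 × (30000/1001) / (25) = 4988400/13 ≈ 383723.077.
Nearest whole frame: 383723.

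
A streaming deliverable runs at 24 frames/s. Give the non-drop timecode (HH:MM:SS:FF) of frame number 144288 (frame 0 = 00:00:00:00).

01:40:12:00

144288 ÷ 24 = 6012 full seconds, remainder 0 frames.
6012 s = 1 h 40 min 12 s.
Timecode: 01:40:12:00.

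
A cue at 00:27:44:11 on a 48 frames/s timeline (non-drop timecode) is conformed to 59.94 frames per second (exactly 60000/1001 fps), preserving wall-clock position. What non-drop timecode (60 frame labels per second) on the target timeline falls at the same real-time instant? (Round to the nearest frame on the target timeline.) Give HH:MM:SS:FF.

Source frame index: (0×3600 + 27×60 + 44) × 48 + 11 = 79883.
Real time: 79883 / (48) = 79883/48 s.
Target frame: (79883/48) × (60000/1001) = 99853750/1001 ≈ 99753.996 → 99754.
At 60 labels/s: frame 99754 → 00:27:42:34.

00:27:42:34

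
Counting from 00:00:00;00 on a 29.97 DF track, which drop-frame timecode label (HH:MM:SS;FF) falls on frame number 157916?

01:27:49;04

Ten DF minutes hold 17982 frames, so frame 157916 lies in block 8 (frames 143856–161837) with 14060 frames into that block.
The block's first minute is 1800 frames and the rest 1798 each; 14060 frames reaches minute 7, so 8 × 18 + 7 × 2 = 158 labels have been skipped so far.
Adding those back, label number 157916 + 158 = 158074 at 30 labels/s is 5269 s + 4 f = 1 h 27 min 49 s frame 4, i.e. 01:27:49;04.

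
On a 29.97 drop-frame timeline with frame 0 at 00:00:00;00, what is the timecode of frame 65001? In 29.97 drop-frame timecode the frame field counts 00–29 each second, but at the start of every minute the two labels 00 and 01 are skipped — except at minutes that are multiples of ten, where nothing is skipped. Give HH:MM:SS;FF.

Each 10-minute DF block holds 10 × 60 × 30 − 9 × 2 = 17982 frames. 65001 ÷ 17982 → 3 full blocks, remainder 11055.
Within the partial block the first minute is 1800 frames and each further minute 1798, so 6 further minute boundaries passed. Total skipped labels = 18 × 3 + 2 × 6 = 66.
Non-drop label index = 65001 + 66 = 65067; at 30 labels/s that is 00:36:08:27, i.e. DF 00:36:08;27.

00:36:08;27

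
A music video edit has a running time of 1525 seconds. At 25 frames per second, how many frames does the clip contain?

Frames = 1525 × 25 = 38125.

38125 frames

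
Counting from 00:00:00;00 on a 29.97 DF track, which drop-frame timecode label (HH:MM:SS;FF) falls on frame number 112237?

01:02:24;29

Each 10-minute DF block holds 10 × 60 × 30 − 9 × 2 = 17982 frames. 112237 ÷ 17982 → 6 full blocks, remainder 4345.
Within the partial block the first minute is 1800 frames and each further minute 1798, so 2 further minute boundaries passed. Total skipped labels = 18 × 6 + 2 × 2 = 112.
Non-drop label index = 112237 + 112 = 112349; at 30 labels/s that is 01:02:24:29, i.e. DF 01:02:24;29.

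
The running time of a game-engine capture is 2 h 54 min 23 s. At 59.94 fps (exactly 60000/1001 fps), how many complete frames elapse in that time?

2 h 54 min 23 s = 10463 s.
Frames = 10463 × 60000/1001 = 627780000/1001 ≈ 627152.8472.
Complete frames: 627152.

627152 frames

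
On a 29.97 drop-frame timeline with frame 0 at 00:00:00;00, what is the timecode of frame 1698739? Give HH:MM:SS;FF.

Ten DF minutes hold 17982 frames, so frame 1698739 lies in block 94 (frames 1690308–1708289) with 8431 frames into that block.
The block's first minute is 1800 frames and the rest 1798 each; 8431 frames reaches minute 4, so 94 × 18 + 4 × 2 = 1700 labels have been skipped so far.
Adding those back, label number 1698739 + 1700 = 1700439 at 30 labels/s is 56681 s + 9 f = 15 h 44 min 41 s frame 9, i.e. 15:44:41;09.

15:44:41;09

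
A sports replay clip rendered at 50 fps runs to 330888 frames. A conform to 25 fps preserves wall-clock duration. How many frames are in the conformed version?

Target frames = source frames × (target rate / source rate) = 330888 × (25)/(50) = 330888 × 1/2 = 165444.

165444 frames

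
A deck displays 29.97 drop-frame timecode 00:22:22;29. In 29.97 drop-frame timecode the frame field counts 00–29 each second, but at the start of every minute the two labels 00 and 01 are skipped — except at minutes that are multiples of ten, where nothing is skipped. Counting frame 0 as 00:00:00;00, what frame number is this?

As if non-drop at 30 labels/s: (0 × 3600 + 22 × 60 + 22) × 30 + 29 = 40289.
Minute boundaries passed: 22; those not divisible by 10: 22 − 2 = 20; dropped labels = 2 × 20 = 40.
Actual frame index = 40289 − 40 = 40249.

40249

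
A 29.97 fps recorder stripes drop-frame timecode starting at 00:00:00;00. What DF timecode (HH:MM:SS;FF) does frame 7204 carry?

00:04:00;12

Each 10-minute DF block holds 10 × 60 × 30 − 9 × 2 = 17982 frames. 7204 ÷ 17982 → 0 full blocks, remainder 7204.
Within the partial block the first minute is 1800 frames and each further minute 1798, so 4 further minute boundaries passed. Total skipped labels = 18 × 0 + 2 × 4 = 8.
Non-drop label index = 7204 + 8 = 7212; at 30 labels/s that is 00:04:00:12, i.e. DF 00:04:00;12.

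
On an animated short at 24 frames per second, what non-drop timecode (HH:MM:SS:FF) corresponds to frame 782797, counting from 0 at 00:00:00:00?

09:03:36:13

782797 ÷ 24 = 32616 full seconds, remainder 13 frames.
32616 s = 9 h 3 min 36 s.
Timecode: 09:03:36:13.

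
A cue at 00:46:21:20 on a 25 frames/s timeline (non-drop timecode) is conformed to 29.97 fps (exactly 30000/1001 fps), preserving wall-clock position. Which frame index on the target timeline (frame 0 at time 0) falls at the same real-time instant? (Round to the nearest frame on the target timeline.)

frame 83371

Source frame index: (0×3600 + 46×60 + 21) × 25 + 20 = 69545.
Real time: 69545 / (25) = 13909/5 s.
Target frame: (13909/5) × (30000/1001) = 11922000/143 ≈ 83370.629 → 83371.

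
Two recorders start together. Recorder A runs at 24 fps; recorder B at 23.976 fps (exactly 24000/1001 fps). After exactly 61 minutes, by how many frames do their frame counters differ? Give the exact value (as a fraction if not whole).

61 min = 3660 s.
A emits 24 × 3660 = 87840 frames; B emits 24000/1001 × 3660 = 87840000/1001.
Difference = 87840/1001 frames (≈ 87.7522); B is behind A.

87840/1001 frames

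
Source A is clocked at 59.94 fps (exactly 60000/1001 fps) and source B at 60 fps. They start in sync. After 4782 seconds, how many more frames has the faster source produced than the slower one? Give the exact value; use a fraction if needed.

A emits 60000/1001 × 4782 = 286920000/1001 frames; B emits 60 × 4782 = 286920.
Difference = 286920/1001 frames (≈ 286.6334); B is ahead of A.

286920/1001 frames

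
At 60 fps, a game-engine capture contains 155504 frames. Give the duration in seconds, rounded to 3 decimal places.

Running time = 155504 × 1/60 = 38876/15 s ≈ 2591.733 s.

2591.733 seconds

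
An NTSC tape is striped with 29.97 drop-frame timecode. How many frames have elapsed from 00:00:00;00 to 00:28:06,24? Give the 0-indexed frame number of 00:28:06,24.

50552

Complete 10-minute blocks: 2, each 17982 frames → 35964.
Remaining 8 whole minutes in the current block: 1800 + 7 × 1798 = 14386 frames.
Within the current minute: 6 × 30 + 24 − 2 = 202 (labels ;00/;01 skipped at this minute). Total = 35964 + 14386 + 202 = 50552.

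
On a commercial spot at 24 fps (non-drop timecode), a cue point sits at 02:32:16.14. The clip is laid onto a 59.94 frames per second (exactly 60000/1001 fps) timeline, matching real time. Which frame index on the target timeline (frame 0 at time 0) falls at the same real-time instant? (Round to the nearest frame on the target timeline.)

Source frame index: (2×3600 + 32×60 + 16) × 24 + 14 = 219278.
Real time: 219278 / (24) = 109639/12 s.
Target frame: (109639/12) × (60000/1001) = 548195000/1001 ≈ 547647.353 → 547647.

frame 547647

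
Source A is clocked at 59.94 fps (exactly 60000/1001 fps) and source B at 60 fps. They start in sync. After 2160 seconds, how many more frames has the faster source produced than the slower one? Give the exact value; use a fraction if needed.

A emits 60000/1001 × 2160 = 129600000/1001 frames; B emits 60 × 2160 = 129600.
Difference = 129600/1001 frames (≈ 129.4705); B is ahead of A.

129600/1001 frames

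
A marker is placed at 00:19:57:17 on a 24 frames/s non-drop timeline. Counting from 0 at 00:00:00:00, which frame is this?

Total seconds to the label: (0 × 3600 + 19 × 60 + 57) = 1197.
Frame index = 1197 × 24 + 17 = 28745.

28745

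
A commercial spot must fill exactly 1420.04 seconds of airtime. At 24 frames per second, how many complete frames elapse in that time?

34080 frames

Frames = 1420.04 × 24 = 852024/25 ≈ 34080.9600.
Complete frames: 34080.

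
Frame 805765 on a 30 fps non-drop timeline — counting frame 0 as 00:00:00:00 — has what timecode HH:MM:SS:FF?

805765 ÷ 30 = 26858 full seconds, remainder 25 frames.
26858 s = 7 h 27 min 38 s.
Timecode: 07:27:38:25.

07:27:38:25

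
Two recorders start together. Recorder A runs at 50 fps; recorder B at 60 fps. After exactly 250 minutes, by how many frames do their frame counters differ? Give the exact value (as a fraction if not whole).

150000 frames

250 min = 15000 s.
A emits 50 × 15000 = 750000 frames; B emits 60 × 15000 = 900000.
Difference = 150000 frames; B is ahead of A.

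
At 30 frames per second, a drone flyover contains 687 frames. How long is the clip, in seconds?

22.9 seconds

Running time = 687 / (30) = 22.9 s.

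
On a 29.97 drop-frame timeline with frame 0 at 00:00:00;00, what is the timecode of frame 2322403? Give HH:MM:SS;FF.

21:31:30;27

Each 10-minute DF block holds 10 × 60 × 30 − 9 × 2 = 17982 frames. 2322403 ÷ 17982 → 129 full blocks, remainder 2725.
Within the partial block the first minute is 1800 frames and each further minute 1798, so 1 further minute boundary passed. Total skipped labels = 18 × 129 + 2 × 1 = 2324.
Non-drop label index = 2322403 + 2324 = 2324727; at 30 labels/s that is 21:31:30:27, i.e. DF 21:31:30;27.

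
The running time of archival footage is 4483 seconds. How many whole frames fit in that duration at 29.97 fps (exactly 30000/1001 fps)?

134355 frames

Frames = 4483 × 30000/1001 = 134490000/1001 ≈ 134355.6444.
Complete frames: 134355.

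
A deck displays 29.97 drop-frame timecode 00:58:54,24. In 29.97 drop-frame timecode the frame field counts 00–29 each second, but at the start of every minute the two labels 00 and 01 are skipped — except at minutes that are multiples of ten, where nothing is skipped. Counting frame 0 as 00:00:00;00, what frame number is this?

Complete 10-minute blocks: 5, each 17982 frames → 89910.
Remaining 8 whole minutes in the current block: 1800 + 7 × 1798 = 14386 frames.
Within the current minute: 54 × 30 + 24 − 2 = 1642 (labels ;00/;01 skipped at this minute). Total = 89910 + 14386 + 1642 = 105938.

105938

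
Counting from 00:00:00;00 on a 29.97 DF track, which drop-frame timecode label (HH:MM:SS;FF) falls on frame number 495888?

Each 10-minute DF block holds 10 × 60 × 30 − 9 × 2 = 17982 frames. 495888 ÷ 17982 → 27 full blocks, remainder 10374.
Within the partial block the first minute is 1800 frames and each further minute 1798, so 5 further minute boundaries passed. Total skipped labels = 18 × 27 + 2 × 5 = 496.
Non-drop label index = 495888 + 496 = 496384; at 30 labels/s that is 04:35:46:04, i.e. DF 04:35:46;04.

04:35:46;04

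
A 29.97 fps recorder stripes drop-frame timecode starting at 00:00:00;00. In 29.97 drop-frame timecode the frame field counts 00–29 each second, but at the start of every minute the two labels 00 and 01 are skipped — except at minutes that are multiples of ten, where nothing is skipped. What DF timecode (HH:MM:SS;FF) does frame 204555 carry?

01:53:45;09

Each 10-minute DF block holds 10 × 60 × 30 − 9 × 2 = 17982 frames. 204555 ÷ 17982 → 11 full blocks, remainder 6753.
Within the partial block the first minute is 1800 frames and each further minute 1798, so 3 further minute boundaries passed. Total skipped labels = 18 × 11 + 2 × 3 = 204.
Non-drop label index = 204555 + 204 = 204759; at 30 labels/s that is 01:53:45:09, i.e. DF 01:53:45;09.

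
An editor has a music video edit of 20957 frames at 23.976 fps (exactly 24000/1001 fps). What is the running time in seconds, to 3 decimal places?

Running time = 20957 × 1001/24000 = 20977957/24000 s ≈ 874.082 s.

874.082 seconds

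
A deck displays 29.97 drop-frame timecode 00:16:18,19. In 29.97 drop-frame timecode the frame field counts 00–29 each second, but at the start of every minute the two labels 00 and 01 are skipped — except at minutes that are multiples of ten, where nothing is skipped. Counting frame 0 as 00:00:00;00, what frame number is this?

Complete 10-minute blocks: 1, each 17982 frames → 17982.
Remaining 6 whole minutes in the current block: 1800 + 5 × 1798 = 10790 frames.
Within the current minute: 18 × 30 + 19 − 2 = 557 (labels ;00/;01 skipped at this minute). Total = 17982 + 10790 + 557 = 29329.

29329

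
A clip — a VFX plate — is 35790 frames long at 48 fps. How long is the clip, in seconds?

745.625 seconds

Running time = 35790 / (48) = 745.625 s.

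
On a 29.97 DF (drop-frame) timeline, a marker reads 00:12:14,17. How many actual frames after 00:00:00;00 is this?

Complete 10-minute blocks: 1, each 17982 frames → 17982.
Remaining 2 whole minutes in the current block: 1800 + 1 × 1798 = 3598 frames.
Within the current minute: 14 × 30 + 17 − 2 = 435 (labels ;00/;01 skipped at this minute). Total = 17982 + 3598 + 435 = 22015.

22015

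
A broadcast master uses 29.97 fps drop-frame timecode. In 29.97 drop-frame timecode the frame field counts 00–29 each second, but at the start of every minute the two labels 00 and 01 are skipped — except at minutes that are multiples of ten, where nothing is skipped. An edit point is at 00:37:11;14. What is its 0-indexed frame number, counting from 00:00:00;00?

As if non-drop at 30 labels/s: (0 × 3600 + 37 × 60 + 11) × 30 + 14 = 66944.
Minute boundaries passed: 37; those not divisible by 10: 37 − 3 = 34; dropped labels = 2 × 34 = 68.
Actual frame index = 66944 − 68 = 66876.

66876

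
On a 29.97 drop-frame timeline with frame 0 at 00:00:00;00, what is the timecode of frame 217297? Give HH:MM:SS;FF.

Each 10-minute DF block holds 10 × 60 × 30 − 9 × 2 = 17982 frames. 217297 ÷ 17982 → 12 full blocks, remainder 1513.
Within the partial block the first minute is 1800 frames and each further minute 1798, so 0 further minute boundaries passed. Total skipped labels = 18 × 12 + 2 × 0 = 216.
Non-drop label index = 217297 + 216 = 217513; at 30 labels/s that is 02:00:50:13, i.e. DF 02:00:50;13.

02:00:50;13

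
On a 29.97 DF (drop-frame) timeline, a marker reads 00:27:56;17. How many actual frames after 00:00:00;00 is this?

50247

Complete 10-minute blocks: 2, each 17982 frames → 35964.
Remaining 7 whole minutes in the current block: 1800 + 6 × 1798 = 12588 frames.
Within the current minute: 56 × 30 + 17 − 2 = 1695 (labels ;00/;01 skipped at this minute). Total = 35964 + 12588 + 1695 = 50247.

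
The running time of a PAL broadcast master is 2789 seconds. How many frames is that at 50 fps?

Frames = 2789 × 50 = 139450.

139450 frames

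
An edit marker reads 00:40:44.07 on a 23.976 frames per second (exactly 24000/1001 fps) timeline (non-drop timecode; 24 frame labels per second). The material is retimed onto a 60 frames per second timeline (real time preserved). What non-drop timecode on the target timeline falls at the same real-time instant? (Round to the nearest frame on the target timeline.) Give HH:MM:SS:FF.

Source frame index: (0×3600 + 40×60 + 44) × 24 + 7 = 58663.
Real time: 58663 / (24000/1001) = 58721663/24000 s.
Target frame: (58721663/24000) × (60) = 58721663/400 ≈ 146804.158 → 146804.
At 60 labels/s: frame 146804 → 00:40:46:44.

00:40:46:44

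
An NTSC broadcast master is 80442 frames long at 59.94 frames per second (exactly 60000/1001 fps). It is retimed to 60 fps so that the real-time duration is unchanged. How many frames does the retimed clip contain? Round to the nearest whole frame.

80522 frames

Frames at target rate = 80442 × (60) / (60000/1001) = 40261221/500 ≈ 80522.442.
Nearest whole frame: 80522.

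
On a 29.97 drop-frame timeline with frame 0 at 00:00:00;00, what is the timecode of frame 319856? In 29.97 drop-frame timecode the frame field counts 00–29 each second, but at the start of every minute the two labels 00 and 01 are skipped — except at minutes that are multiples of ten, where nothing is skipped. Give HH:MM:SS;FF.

Each 10-minute DF block holds 10 × 60 × 30 − 9 × 2 = 17982 frames. 319856 ÷ 17982 → 17 full blocks, remainder 14162.
Within the partial block the first minute is 1800 frames and each further minute 1798, so 7 further minute boundaries passed. Total skipped labels = 18 × 17 + 2 × 7 = 320.
Non-drop label index = 319856 + 320 = 320176; at 30 labels/s that is 02:57:52:16, i.e. DF 02:57:52;16.

02:57:52;16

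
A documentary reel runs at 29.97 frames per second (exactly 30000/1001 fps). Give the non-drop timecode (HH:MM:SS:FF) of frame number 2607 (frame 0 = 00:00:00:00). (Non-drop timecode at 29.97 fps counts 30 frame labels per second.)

2607 ÷ 30 = 86 full seconds, remainder 27 frames.
86 s = 0 h 1 min 26 s.
Timecode: 00:01:26:27.

00:01:26:27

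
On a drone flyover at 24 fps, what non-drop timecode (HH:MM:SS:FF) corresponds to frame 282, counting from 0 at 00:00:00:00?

282 ÷ 24 = 11 full seconds, remainder 18 frames.
11 s = 0 h 0 min 11 s.
Timecode: 00:00:11:18.

00:00:11:18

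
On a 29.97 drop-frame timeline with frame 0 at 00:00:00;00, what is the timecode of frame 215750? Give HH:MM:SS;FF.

01:59:58;26

Each 10-minute DF block holds 10 × 60 × 30 − 9 × 2 = 17982 frames. 215750 ÷ 17982 → 11 full blocks, remainder 17948.
Within the partial block the first minute is 1800 frames and each further minute 1798, so 9 further minute boundaries passed. Total skipped labels = 18 × 11 + 2 × 9 = 216.
Non-drop label index = 215750 + 216 = 215966; at 30 labels/s that is 01:59:58:26, i.e. DF 01:59:58;26.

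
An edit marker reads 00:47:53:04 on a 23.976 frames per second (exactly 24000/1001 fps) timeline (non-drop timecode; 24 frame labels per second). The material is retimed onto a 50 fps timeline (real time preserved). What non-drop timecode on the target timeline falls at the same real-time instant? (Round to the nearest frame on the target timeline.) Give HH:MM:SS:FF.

00:47:56:02

Source frame index: (0×3600 + 47×60 + 53) × 24 + 4 = 68956.
Real time: 68956 / (24000/1001) = 17256239/6000 s.
Target frame: (17256239/6000) × (50) = 17256239/120 ≈ 143801.992 → 143802.
At 50 labels/s: frame 143802 → 00:47:56:02.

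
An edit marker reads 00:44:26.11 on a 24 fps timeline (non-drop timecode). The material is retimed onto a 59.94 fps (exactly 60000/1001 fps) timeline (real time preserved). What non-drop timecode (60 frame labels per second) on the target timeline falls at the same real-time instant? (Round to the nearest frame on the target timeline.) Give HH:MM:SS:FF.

Source frame index: (0×3600 + 44×60 + 26) × 24 + 11 = 63995.
Real time: 63995 / (24) = 63995/24 s.
Target frame: (63995/24) × (60000/1001) = 159987500/1001 ≈ 159827.672 → 159828.
At 60 labels/s: frame 159828 → 00:44:23:48.

00:44:23:48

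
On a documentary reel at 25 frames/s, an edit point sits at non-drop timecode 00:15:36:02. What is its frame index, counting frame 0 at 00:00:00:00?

frame 23402

Total seconds to the label: (0 × 3600 + 15 × 60 + 36) = 936.
Frame index = 936 × 25 + 2 = 23402.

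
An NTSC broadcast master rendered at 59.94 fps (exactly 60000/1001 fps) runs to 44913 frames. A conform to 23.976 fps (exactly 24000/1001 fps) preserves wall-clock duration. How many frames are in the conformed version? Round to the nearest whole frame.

Frames at target rate = 44913 × (24000/1001) / (60000/1001) = 89826/5 ≈ 17965.200.
Nearest whole frame: 17965.

17965 frames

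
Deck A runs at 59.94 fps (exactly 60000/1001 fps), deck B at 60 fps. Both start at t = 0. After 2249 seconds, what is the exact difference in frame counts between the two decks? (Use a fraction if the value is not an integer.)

10380/77 frames

A emits 60000/1001 × 2249 = 10380000/77 frames; B emits 60 × 2249 = 134940.
Difference = 10380/77 frames (≈ 134.8052); B is ahead of A.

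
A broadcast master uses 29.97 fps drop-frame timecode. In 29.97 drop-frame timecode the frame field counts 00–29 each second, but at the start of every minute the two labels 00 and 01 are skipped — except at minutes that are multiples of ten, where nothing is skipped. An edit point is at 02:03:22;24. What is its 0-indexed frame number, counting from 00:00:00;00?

221862

Complete 10-minute blocks: 12, each 17982 frames → 215784.
Remaining 3 whole minutes in the current block: 1800 + 2 × 1798 = 5396 frames.
Within the current minute: 22 × 30 + 24 − 2 = 682 (labels ;00/;01 skipped at this minute). Total = 215784 + 5396 + 682 = 221862.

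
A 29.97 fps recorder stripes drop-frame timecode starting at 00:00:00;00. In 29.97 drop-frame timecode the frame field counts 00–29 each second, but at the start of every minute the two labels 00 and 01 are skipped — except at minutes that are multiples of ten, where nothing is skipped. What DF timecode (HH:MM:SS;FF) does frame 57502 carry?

Each 10-minute DF block holds 10 × 60 × 30 − 9 × 2 = 17982 frames. 57502 ÷ 17982 → 3 full blocks, remainder 3556.
Within the partial block the first minute is 1800 frames and each further minute 1798, so 1 further minute boundary passed. Total skipped labels = 18 × 3 + 2 × 1 = 56.
Non-drop label index = 57502 + 56 = 57558; at 30 labels/s that is 00:31:58:18, i.e. DF 00:31:58;18.

00:31:58;18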